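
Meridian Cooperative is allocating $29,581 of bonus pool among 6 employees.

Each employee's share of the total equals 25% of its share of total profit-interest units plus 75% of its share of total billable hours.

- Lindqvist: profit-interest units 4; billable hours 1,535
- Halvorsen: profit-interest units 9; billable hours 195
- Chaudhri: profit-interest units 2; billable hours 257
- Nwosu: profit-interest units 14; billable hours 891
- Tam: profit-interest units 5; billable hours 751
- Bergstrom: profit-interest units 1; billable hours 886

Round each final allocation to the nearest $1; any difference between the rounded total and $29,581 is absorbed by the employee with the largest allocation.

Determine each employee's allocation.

Lindqvist: $8,388 | Halvorsen: $2,860 | Chaudhri: $1,685 | Nwosu: $7,336 | Tam: $4,747 | Bergstrom: $4,565

Totals — profit-interest units 35, billable hours 4,515.
Blended shares (25% profit-interest units + 75% billable hours): Lindqvist 0.2836; Halvorsen 0.0967; Chaudhri 0.0570; Nwosu 0.2480; Tam 0.1605; Bergstrom 0.1543.
Unrounded shares: Lindqvist 8,387.84; Halvorsen 2,859.82; Chaudhri 1,685.43; Nwosu 7,336.28; Tam 4,746.72; Bergstrom 4,564.91.
At nearest $1: Lindqvist $8,388; Halvorsen $2,860; Chaudhri $1,685; Nwosu $7,336; Tam $4,747; Bergstrom $4,565. Sum = $29,581.
No rounding difference to absorb.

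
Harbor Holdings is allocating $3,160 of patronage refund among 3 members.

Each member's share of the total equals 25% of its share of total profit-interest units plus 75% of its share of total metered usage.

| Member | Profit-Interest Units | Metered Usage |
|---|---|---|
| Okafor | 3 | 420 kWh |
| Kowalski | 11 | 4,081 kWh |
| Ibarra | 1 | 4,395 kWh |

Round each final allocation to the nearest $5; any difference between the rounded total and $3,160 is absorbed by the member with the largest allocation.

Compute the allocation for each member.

Profit-interest units total 15; metered usage total 8,896.
Composite weights (25% profit-interest units + 75% metered usage): Okafor 0.0854; Kowalski 0.5274; Ibarra 0.3872.
Pro-rata amounts: Okafor 269.89; Kowalski 1,666.56; Ibarra 1,223.55.
Rounded to nearest $5: Okafor $270; Kowalski $1,665; Ibarra $1,225. Sum = $3,160.
Rounded total matches; no reconciliation needed.

Okafor: $270 | Kowalski: $1,665 | Ibarra: $1,225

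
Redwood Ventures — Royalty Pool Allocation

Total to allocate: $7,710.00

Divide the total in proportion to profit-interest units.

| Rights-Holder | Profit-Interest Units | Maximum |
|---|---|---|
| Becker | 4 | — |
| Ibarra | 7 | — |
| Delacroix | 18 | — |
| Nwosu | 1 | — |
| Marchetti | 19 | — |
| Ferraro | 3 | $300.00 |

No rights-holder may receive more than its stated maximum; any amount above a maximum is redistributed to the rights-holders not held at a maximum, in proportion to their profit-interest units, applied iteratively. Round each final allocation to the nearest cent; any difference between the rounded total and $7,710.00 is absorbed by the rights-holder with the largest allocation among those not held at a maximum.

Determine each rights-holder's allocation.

Becker: $604.90; Ibarra: $1,058.57; Delacroix: $2,722.04; Nwosu: $151.22; Marchetti: $2,873.27; Ferraro: $300.00

Sum of profit-interest units: 52.
Proportional shares (ignoring caps): Becker 593.0769; Ibarra 1,037.8846; Delacroix 2,668.8462; Nwosu 148.2692; Marchetti 2,817.1154; Ferraro 444.8077.
Held at cap: Ferraro ($300.00); balance $7,410.00 reallocated over remaining profit-interest units 49.
Remaining shares: Becker 604.8980 → $604.90; Ibarra 1,058.5714 → $1,058.57; Delacroix 2,722.0408 → $2,722.04; Nwosu 151.2245 → $151.22; Marchetti 2,873.2653 → $2,873.27.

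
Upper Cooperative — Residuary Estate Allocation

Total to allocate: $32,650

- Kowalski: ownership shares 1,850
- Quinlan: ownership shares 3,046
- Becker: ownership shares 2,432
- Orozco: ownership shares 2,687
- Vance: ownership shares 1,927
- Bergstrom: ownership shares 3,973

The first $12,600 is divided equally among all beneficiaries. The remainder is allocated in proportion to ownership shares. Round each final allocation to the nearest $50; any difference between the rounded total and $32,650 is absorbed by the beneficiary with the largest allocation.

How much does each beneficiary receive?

Equal tier: $12,600 ÷ 6 = $2,100 apiece.
Remainder $20,050 by ownership shares (total 15,915): Kowalski 2,330.66 → $2,350; Quinlan 3,837.40 → $3,850; Becker 3,063.88 → $3,050; Orozco 3,385.13 → $3,400; Vance 2,427.67 → $2,450; Bergstrom 5,005.26 → $5,000.
Rounding difference −$50 on remainder applied to Bergstrom.
Totals: Kowalski $2,100 + $2,350 = $4,450; Quinlan $2,100 + $3,850 = $5,950; Becker $2,100 + $3,050 = $5,150; Orozco $2,100 + $3,400 = $5,500; Vance $2,100 + $2,450 = $4,550; Bergstrom $2,100 + $4,950 = $7,050.

Kowalski: $4,450; Quinlan: $5,950; Becker: $5,150; Orozco: $5,500; Vance: $4,550; Bergstrom: $7,050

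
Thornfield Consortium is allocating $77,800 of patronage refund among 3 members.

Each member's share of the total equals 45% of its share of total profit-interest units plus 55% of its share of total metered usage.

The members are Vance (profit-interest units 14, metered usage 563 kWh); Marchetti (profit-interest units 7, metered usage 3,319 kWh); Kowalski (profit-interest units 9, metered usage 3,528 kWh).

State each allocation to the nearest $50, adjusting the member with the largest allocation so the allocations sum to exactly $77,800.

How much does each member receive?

Vance: $19,600 | Marchetti: $27,350 | Kowalski: $30,850

Profit-interest units total 30; metered usage total 7,410.
Composite weights (45% profit-interest units + 55% metered usage): Vance 0.2518; Marchetti 0.3513; Kowalski 0.3969.
Pro-rata amounts: Vance 19,589.12; Marchetti 27,334.99; Kowalski 30,875.89.
Rounded to nearest $50: Vance $19,600; Marchetti $27,350; Kowalski $30,900. Sum = $77,850.
Difference $77,800 − $77,850 = −$50 applied to largest allocation (Kowalski): Kowalski becomes $30,850.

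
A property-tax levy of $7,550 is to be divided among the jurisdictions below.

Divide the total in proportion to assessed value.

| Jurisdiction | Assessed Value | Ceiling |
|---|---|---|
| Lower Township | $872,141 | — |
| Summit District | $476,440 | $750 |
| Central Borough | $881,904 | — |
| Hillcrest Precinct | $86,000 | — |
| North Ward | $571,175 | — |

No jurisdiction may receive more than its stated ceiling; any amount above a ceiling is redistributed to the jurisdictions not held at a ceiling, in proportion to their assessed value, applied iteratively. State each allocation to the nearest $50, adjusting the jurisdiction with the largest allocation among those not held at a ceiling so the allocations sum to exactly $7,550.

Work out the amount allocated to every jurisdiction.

Total assessed value = 2,887,660.
Unconstrained shares: Lower Township 2,280.28; Summit District 1,245.69; Central Borough 2,305.80; Hillcrest Precinct 224.85; North Ward 1,493.38.
Capped: Summit District ($750); remaining pool $6,800 reallocated over remaining assessed value 2,411,220.
Remaining shares: Lower Township 2,459.57 → $2,450; Central Borough 2,487.10 → $2,500; Hillcrest Precinct 242.53 → $250; North Ward 1,610.80 → $1,600.

Lower Township: $2,450 · Summit District: $750 · Central Borough: $2,500 · Hillcrest Precinct: $250 · North Ward: $1,600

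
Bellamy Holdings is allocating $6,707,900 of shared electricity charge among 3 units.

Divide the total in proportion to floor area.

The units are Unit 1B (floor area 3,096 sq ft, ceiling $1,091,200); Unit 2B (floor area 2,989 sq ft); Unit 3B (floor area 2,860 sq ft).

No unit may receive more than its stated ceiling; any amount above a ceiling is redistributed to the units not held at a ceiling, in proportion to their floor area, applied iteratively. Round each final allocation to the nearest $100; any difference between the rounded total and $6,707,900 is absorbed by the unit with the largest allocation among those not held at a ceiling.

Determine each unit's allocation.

Unit 1B: $1,091,200 | Unit 2B: $2,870,300 | Unit 3B: $2,746,400

Sum of floor area: 8,945.
Unconstrained shares: Unit 1B 2,321,705.80; Unit 2B 2,241,465.97; Unit 3B 2,144,728.23.
Capped: Unit 1B ($1,091,200); balance $5,616,700 reallocated over remaining floor area 5,849.
Redistributed shares: Unit 2B 2,870,288.31 → $2,870,300; Unit 3B 2,746,411.69 → $2,746,400.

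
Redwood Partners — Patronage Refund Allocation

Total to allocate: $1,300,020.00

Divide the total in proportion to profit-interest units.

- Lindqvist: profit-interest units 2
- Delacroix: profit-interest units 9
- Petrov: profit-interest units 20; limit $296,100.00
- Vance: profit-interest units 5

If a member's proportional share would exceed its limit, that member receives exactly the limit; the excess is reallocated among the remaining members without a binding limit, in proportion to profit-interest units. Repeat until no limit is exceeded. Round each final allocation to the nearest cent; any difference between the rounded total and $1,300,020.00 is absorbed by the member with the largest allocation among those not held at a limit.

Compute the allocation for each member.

Combined profit-interest units = 36.
Unconstrained shares: Lindqvist 72,223.3333; Delacroix 325,005.0000; Petrov 722,233.3333; Vance 180,558.3333.
Cap binds for Petrov ($296,100.00); residual $1,003,920.00 reallocated over remaining profit-interest units 16.
Shares after redistribution: Lindqvist 125,490.0000 → $125,490.00; Delacroix 564,705.0000 → $564,705.00; Vance 313,725.0000 → $313,725.00.

Lindqvist: $125,490.00 · Delacroix: $564,705.00 · Petrov: $296,100.00 · Vance: $313,725.00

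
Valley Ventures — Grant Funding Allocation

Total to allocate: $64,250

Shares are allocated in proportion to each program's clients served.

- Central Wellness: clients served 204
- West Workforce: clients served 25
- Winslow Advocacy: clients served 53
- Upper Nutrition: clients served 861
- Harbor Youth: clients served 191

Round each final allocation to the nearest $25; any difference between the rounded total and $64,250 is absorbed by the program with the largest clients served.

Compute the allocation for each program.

Combined clients served = 204 + 25 + 53 + 861 + 191 = 1,334.
Pro-rata amounts: Central Wellness 9,825.34; West Workforce 1,204.09; Winslow Advocacy 2,552.66; Upper Nutrition 41,468.70; Harbor Youth 9,199.21.
Rounded to nearest $25: Central Wellness $9,825; West Workforce $1,200; Winslow Advocacy $2,550; Upper Nutrition $41,475; Harbor Youth $9,200. Sum = $64,250.
Sum already equals the total — no adjustment.

Central Wellness: $9,825 · West Workforce: $1,200 · Winslow Advocacy: $2,550 · Upper Nutrition: $41,475 · Harbor Youth: $9,200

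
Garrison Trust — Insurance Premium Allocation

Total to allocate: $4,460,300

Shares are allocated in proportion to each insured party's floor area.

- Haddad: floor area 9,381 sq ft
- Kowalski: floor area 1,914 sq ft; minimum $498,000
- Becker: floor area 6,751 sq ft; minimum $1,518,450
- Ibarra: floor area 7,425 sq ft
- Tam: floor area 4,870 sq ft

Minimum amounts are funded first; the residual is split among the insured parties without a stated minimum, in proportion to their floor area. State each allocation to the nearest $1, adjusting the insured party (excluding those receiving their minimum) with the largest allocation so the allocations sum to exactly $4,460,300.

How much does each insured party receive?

Haddad: $1,057,656 · Kowalski: $498,000 · Becker: $1,518,450 · Ibarra: $837,128 · Tam: $549,066

Guaranteed amounts: Kowalski $498,000; Becker $1,518,450. Remaining pool $2,443,850.
Remaining pool split over remaining floor area 21,676: Haddad 1,057,656.25 → $1,057,656; Ibarra 837,127.99 → $837,128; Tam 549,065.76 → $549,066.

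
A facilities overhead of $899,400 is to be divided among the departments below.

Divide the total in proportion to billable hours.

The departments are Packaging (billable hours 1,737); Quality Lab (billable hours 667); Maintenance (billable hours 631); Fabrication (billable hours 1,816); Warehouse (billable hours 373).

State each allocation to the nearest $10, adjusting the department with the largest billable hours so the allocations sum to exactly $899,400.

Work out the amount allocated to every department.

Packaging: $299,050; Quality Lab: $114,840; Maintenance: $108,640; Fabrication: $312,650; Warehouse: $64,220

Billable hours total: 5,224.
Raw shares: Packaging 1,737/5,224 × $899,400 = 299,053.94; Quality Lab 667/5,224 × $899,400 = 114,835.34; Maintenance 631/5,224 × $899,400 = 108,637.33; Fabrication 1,816/5,224 × $899,400 = 312,655.13; Warehouse 373/5,224 × $899,400 = 64,218.26.
After rounding ($10): Packaging $299,050; Quality Lab $114,840; Maintenance $108,640; Fabrication $312,660; Warehouse $64,220. Sum = $899,410.
Difference $899,400 − $899,410 = −$10 applied to largest billable hours (Fabrication): Fabrication becomes $312,650.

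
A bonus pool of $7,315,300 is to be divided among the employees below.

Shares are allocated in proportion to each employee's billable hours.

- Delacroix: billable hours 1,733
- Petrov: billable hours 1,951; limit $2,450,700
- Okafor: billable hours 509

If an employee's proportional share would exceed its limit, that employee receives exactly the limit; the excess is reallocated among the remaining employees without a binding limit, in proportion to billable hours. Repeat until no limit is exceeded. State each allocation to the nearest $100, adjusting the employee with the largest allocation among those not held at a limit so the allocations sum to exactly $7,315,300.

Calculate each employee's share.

Combined billable hours = 4,193.
Unconstrained shares: Delacroix 3,023,471.24; Petrov 3,403,804.03; Okafor 888,024.73.
Capped: Petrov ($2,450,700); remaining pool $4,864,600 reallocated over remaining billable hours 2,242.
Remaining shares: Delacroix 3,760,192.60 → $3,760,200; Okafor 1,104,407.40 → $1,104,400.

Delacroix: $3,760,200 · Petrov: $2,450,700 · Okafor: $1,104,400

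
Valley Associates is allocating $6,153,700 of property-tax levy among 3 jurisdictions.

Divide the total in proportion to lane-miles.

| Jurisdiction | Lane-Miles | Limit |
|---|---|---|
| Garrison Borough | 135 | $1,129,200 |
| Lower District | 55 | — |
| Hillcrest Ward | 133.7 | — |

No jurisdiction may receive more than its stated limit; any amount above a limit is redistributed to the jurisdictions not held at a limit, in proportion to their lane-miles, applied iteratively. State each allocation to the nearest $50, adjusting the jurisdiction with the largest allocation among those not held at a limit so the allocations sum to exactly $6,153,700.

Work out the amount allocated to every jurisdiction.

Sum of lane-miles: 323.7.
Pro-rata shares before constraints: Garrison Borough 2,566,417.98; Lower District 1,045,577.70; Hillcrest Ward 2,541,704.32.
Cap binds for Garrison Borough ($1,129,200); residual $5,024,500 reallocated over remaining lane-miles 188.7.
Shares after redistribution: Lower District 1,464,480.66 → $1,464,500; Hillcrest Ward 3,560,019.34 → $3,560,000.

Garrison Borough: $1,129,200 · Lower District: $1,464,500 · Hillcrest Ward: $3,560,000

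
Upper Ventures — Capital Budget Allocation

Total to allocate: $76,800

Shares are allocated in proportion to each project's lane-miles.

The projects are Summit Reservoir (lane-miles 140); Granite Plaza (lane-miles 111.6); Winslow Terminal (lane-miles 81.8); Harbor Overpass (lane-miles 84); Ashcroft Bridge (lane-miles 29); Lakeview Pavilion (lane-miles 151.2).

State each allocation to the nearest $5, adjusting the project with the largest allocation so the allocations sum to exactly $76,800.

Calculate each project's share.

Summit Reservoir: $17,990; Granite Plaza: $14,340; Winslow Terminal: $10,510; Harbor Overpass: $10,795; Ashcroft Bridge: $3,725; Lakeview Pavilion: $19,440

Combined lane-miles = 597.6.
Unrounded shares: Summit Reservoir 140/597.6 × $76,800 = 17,991.97; Granite Plaza 111.6/597.6 × $76,800 = 14,342.17; Winslow Terminal 81.8/597.6 × $76,800 = 10,512.45; Harbor Overpass 84/597.6 × $76,800 = 10,795.18; Ashcroft Bridge 29/597.6 × $76,800 = 3,726.91; Lakeview Pavilion 151.2/597.6 × $76,800 = 19,431.33.
After rounding ($5): Summit Reservoir $17,990; Granite Plaza $14,340; Winslow Terminal $10,510; Harbor Overpass $10,795; Ashcroft Bridge $3,725; Lakeview Pavilion $19,430. Sum = $76,790.
Difference $76,800 − $76,790 = +$10 applied to largest allocation (Lakeview Pavilion): Lakeview Pavilion becomes $19,440.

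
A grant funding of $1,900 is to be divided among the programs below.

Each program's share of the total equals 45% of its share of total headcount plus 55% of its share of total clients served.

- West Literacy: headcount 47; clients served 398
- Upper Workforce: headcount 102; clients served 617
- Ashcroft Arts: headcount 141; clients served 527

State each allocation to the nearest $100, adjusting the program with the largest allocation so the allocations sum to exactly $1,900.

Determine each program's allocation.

Headcount total 290; clients served total 1,542.
Blended shares (45% headcount + 55% clients served): West Literacy 0.2149; Upper Workforce 0.3783; Ashcroft Arts 0.4068.
Unrounded shares: West Literacy 408.29; Upper Workforce 718.86; Ashcroft Arts 772.85.
At nearest $100: West Literacy $400; Upper Workforce $700; Ashcroft Arts $800. Sum = $1,900.
No rounding difference to absorb.

West Literacy: $400 | Upper Workforce: $700 | Ashcroft Arts: $800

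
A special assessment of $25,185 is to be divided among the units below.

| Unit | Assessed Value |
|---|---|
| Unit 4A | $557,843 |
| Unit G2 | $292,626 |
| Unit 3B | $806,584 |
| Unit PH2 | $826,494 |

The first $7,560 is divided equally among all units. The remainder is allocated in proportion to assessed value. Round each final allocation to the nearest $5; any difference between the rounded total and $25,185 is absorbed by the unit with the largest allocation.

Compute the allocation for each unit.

First tranche $7,560 split equally: $1,890 each.
Remainder $17,625 by assessed value (total 2,483,547): Unit 4A 3,958.85 → $3,960; Unit G2 2,076.68 → $2,075; Unit 3B 5,724.09 → $5,725; Unit PH2 5,865.38 → $5,865.
Totals: Unit 4A $1,890 + $3,960 = $5,850; Unit G2 $1,890 + $2,075 = $3,965; Unit 3B $1,890 + $5,725 = $7,615; Unit PH2 $1,890 + $5,865 = $7,755.

Unit 4A: $5,850 | Unit G2: $3,965 | Unit 3B: $7,615 | Unit PH2: $7,755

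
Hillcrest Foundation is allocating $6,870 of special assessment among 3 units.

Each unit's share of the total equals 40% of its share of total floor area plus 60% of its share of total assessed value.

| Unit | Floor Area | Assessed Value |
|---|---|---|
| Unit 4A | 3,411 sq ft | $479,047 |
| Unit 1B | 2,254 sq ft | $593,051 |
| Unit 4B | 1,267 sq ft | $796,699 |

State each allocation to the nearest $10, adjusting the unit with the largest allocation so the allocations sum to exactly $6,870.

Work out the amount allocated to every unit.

Totals — floor area 6,932, assessed value 1,868,797.
Blended shares (40% floor area + 60% assessed value): Unit 4A 0.3506; Unit 1B 0.3205; Unit 4B 0.3289.
Unrounded shares: Unit 4A 2,408.83; Unit 1B 2,201.63; Unit 4B 2,259.54.
Rounded to nearest $10: Unit 4A $2,410; Unit 1B $2,200; Unit 4B $2,260. Sum = $6,870.
No rounding difference to absorb.

Unit 4A: $2,410; Unit 1B: $2,200; Unit 4B: $2,260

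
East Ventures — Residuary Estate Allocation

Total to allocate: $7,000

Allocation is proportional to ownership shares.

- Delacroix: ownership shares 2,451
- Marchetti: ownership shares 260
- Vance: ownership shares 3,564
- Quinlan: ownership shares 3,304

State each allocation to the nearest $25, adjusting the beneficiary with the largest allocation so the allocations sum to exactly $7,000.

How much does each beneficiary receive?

Delacroix: $1,800 | Marchetti: $200 | Vance: $2,575 | Quinlan: $2,425

Total ownership shares = 9,579.
Unrounded shares: Delacroix 2,451/9,579 × $7,000 = 1,791.11; Marchetti 260/9,579 × $7,000 = 190.00; Vance 3,564/9,579 × $7,000 = 2,604.45; Quinlan 3,304/9,579 × $7,000 = 2,414.45.
After rounding ($25): Delacroix $1,800; Marchetti $200; Vance $2,600; Quinlan $2,425. Sum = $7,025.
Difference $7,000 − $7,025 = −$25 applied to largest allocation (Vance): Vance becomes $2,575.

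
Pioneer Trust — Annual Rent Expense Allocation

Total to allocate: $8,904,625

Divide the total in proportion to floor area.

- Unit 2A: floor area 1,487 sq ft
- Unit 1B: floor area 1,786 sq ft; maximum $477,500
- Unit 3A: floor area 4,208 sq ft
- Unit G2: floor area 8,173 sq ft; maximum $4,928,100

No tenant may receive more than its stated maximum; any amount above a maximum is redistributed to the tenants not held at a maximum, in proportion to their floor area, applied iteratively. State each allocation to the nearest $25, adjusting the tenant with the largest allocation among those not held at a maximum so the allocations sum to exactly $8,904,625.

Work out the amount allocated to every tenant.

Total floor area = 15,654.
Pro-rata shares before constraints: Unit 2A 845,865.43; Unit 1B 1,015,948.66; Unit 3A 2,393,679.70; Unit G2 4,649,131.22.
Capped: Unit 1B ($477,500); residual $8,427,125 reallocated over remaining floor area 13,868.
Capped: Unit G2 ($4,928,100); residual $3,499,025 reallocated over remaining floor area 5,695.
Shares after redistribution: Unit 2A 913,617.24 → $913,625; Unit 3A 2,585,407.76 → $2,585,400.

Unit 2A: $913,625 · Unit 1B: $477,500 · Unit 3A: $2,585,400 · Unit G2: $4,928,100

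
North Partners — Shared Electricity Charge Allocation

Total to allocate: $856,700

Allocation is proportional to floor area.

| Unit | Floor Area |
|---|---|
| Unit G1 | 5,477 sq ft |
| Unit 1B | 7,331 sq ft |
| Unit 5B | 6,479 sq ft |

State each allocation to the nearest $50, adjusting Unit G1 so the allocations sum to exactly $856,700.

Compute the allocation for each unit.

Total floor area = 19,287.
Proportional shares: Unit G1 5,477/19,287 × $856,700 = 243,280.24; Unit 1B 7,331/19,287 × $856,700 = 325,632.17; Unit 5B 6,479/19,287 × $856,700 = 287,787.59.
After rounding ($50): Unit G1 $243,300; Unit 1B $325,650; Unit 5B $287,800. Sum = $856,750.
Difference $856,700 − $856,750 = −$50 applied to Unit G1: Unit G1 becomes $243,250.

Unit G1: $243,250 · Unit 1B: $325,650 · Unit 5B: $287,800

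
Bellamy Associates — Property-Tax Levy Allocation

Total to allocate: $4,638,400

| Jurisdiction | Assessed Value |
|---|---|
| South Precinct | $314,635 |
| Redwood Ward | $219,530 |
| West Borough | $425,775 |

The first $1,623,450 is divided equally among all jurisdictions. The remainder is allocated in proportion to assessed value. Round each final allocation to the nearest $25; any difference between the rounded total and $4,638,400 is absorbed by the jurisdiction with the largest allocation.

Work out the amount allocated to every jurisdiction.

South Precinct: $1,529,350 | Redwood Ward: $1,230,650 | West Borough: $1,878,400

$1,623,450 shared equally gives $541,150 per jurisdiction.
Remainder $3,014,950 by assessed value (total 959,940): South Precinct 988,195.92 → $988,200; Redwood Ward 689,493.07 → $689,500; West Borough 1,337,261.01 → $1,337,250.
Totals: South Precinct $541,150 + $988,200 = $1,529,350; Redwood Ward $541,150 + $689,500 = $1,230,650; West Borough $541,150 + $1,337,250 = $1,878,400.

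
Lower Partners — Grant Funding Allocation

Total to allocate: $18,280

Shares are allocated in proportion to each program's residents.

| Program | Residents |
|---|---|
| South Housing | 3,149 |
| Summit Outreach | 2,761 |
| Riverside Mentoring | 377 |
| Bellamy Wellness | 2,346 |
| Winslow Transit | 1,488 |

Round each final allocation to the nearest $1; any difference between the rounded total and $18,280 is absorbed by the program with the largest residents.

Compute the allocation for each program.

Combined residents = 10,121.
Pro-rata amounts: South Housing 3,149/10,121 × $18,280 = 5,687.55; Summit Outreach 2,761/10,121 × $18,280 = 4,986.77; Riverside Mentoring 377/10,121 × $18,280 = 680.92; Bellamy Wellness 2,346/10,121 × $18,280 = 4,237.22; Winslow Transit 1,488/10,121 × $18,280 = 2,687.54.
After rounding ($1): South Housing $5,688; Summit Outreach $4,987; Riverside Mentoring $681; Bellamy Wellness $4,237; Winslow Transit $2,688. Sum = $18,281.
Difference $18,280 − $18,281 = −$1 applied to largest residents (South Housing): South Housing becomes $5,687.

South Housing: $5,687 | Summit Outreach: $4,987 | Riverside Mentoring: $681 | Bellamy Wellness: $4,237 | Winslow Transit: $2,688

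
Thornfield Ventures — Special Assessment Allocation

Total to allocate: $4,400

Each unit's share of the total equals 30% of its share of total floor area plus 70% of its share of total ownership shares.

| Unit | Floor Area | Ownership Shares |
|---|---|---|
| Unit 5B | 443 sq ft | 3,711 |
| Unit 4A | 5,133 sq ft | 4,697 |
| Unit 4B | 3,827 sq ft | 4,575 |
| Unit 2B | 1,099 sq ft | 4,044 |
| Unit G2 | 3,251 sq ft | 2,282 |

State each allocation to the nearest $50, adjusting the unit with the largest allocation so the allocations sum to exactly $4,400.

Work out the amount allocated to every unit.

Floor area total 13,753; ownership shares total 19,309.
Combined weights (30% floor area + 70% ownership shares): Unit 5B 0.1442; Unit 4A 0.2822; Unit 4B 0.2493; Unit 2B 0.1706; Unit G2 0.1536.
Proportional shares: Unit 5B 634.46; Unit 4A 1,241.88; Unit 4B 1,097.08; Unit 2B 750.54; Unit G2 676.03.
At nearest $50: Unit 5B $650; Unit 4A $1,250; Unit 4B $1,100; Unit 2B $750; Unit G2 $700. Sum = $4,450.
Difference $4,400 − $4,450 = −$50 applied to largest allocation (Unit 4A): Unit 4A becomes $1,200.

Unit 5B: $650 · Unit 4A: $1,200 · Unit 4B: $1,100 · Unit 2B: $750 · Unit G2: $700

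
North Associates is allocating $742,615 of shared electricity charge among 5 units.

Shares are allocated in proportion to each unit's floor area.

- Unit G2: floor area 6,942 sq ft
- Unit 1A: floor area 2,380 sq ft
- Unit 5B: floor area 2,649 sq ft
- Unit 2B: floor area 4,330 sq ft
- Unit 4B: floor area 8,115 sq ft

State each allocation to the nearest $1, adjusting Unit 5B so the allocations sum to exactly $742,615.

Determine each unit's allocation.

Sum of floor area: 24,416.
Pro-rata amounts: Unit G2 6,942/24,416 × $742,615 = 211,141.60; Unit 1A 2,380/24,416 × $742,615 = 72,387.93; Unit 5B 2,649/24,416 × $742,615 = 80,569.59; Unit 2B 4,330/24,416 × $742,615 = 131,697.37; Unit 4B 8,115/24,416 × $742,615 = 246,818.51.
At nearest $1: Unit G2 $211,142; Unit 1A $72,388; Unit 5B $80,570; Unit 2B $131,697; Unit 4B $246,819. Sum = $742,616.
Difference $742,615 − $742,616 = −$1 applied to Unit 5B: Unit 5B becomes $80,569.

Unit G2: $211,142 · Unit 1A: $72,388 · Unit 5B: $80,569 · Unit 2B: $131,697 · Unit 4B: $246,819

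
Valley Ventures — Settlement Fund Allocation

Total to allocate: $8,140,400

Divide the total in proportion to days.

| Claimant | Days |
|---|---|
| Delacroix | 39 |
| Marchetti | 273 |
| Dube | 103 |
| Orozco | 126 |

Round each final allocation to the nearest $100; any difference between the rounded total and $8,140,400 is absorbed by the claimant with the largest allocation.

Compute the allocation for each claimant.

Delacroix: $586,800; Marchetti: $4,107,900; Dube: $1,549,800; Orozco: $1,895,900

Total days = 541.
Unrounded shares: Delacroix 39/541 × $8,140,400 = 586,831.05; Marchetti 273/541 × $8,140,400 = 4,107,817.38; Dube 103/541 × $8,140,400 = 1,549,835.86; Orozco 126/541 × $8,140,400 = 1,895,915.71.
At nearest $100: Delacroix $586,800; Marchetti $4,107,800; Dube $1,549,800; Orozco $1,895,900. Sum = $8,140,300.
Difference $8,140,400 − $8,140,300 = +$100 applied to largest allocation (Marchetti): Marchetti becomes $4,107,900.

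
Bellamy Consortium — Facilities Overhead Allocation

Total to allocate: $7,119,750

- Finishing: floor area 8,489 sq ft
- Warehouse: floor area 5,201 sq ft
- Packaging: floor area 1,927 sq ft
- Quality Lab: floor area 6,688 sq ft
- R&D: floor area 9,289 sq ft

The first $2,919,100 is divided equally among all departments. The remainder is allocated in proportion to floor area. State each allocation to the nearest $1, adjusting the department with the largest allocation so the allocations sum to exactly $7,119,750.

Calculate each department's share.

Equal tier: $2,919,100 ÷ 5 = $583,820 apiece.
Remainder $4,200,650 by floor area (total 31,594): Finishing 1,128,673.73 → $1,128,674; Warehouse 691,510.43 → $691,510; Packaging 256,208.54 → $256,209; Quality Lab 889,217.80 → $889,218; R&D 1,235,039.496 → $1,235,039.
Totals: Finishing $583,820 + $1,128,674 = $1,712,494; Warehouse $583,820 + $691,510 = $1,275,330; Packaging $583,820 + $256,209 = $840,029; Quality Lab $583,820 + $889,218 = $1,473,038; R&D $583,820 + $1,235,039 = $1,818,859.

Finishing: $1,712,494 | Warehouse: $1,275,330 | Packaging: $840,029 | Quality Lab: $1,473,038 | R&D: $1,818,859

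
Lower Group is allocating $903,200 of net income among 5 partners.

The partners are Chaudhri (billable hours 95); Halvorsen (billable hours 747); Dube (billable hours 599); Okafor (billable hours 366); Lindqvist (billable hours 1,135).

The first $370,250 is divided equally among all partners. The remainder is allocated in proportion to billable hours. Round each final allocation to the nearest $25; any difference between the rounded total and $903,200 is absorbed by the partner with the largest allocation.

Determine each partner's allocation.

First tranche $370,250 split equally: $74,050 each.
Remainder $532,950 by billable hours (total 2,942): Chaudhri 17,209.47 → $17,200; Halvorsen 135,320.75 → $135,325; Dube 108,510.21 → $108,500; Okafor 66,301.73 → $66,300; Lindqvist 205,607.83 → $205,600.
Rounding difference +$25 on remainder applied to Lindqvist.
Totals: Chaudhri $74,050 + $17,200 = $91,250; Halvorsen $74,050 + $135,325 = $209,375; Dube $74,050 + $108,500 = $182,550; Okafor $74,050 + $66,300 = $140,350; Lindqvist $74,050 + $205,625 = $279,675.

Chaudhri: $91,250 · Halvorsen: $209,375 · Dube: $182,550 · Okafor: $140,350 · Lindqvist: $279,675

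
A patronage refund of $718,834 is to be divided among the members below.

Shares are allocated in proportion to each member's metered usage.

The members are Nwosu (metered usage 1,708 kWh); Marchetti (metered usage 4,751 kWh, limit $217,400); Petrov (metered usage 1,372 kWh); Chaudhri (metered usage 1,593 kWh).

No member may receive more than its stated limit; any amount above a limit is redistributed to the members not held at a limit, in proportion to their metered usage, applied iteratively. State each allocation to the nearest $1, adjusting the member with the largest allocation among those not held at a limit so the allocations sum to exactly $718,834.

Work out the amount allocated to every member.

Metered usage total: 9,424.
Pro-rata shares before constraints: Nwosu 130,281.03; Marchetti 362,391.80; Petrov 104,651.98; Chaudhri 121,509.19.
Capped: Marchetti ($217,400); remaining pool $501,434 reallocated over remaining metered usage 4,673.
Remaining shares: Nwosu 183,276.11 → $183,276; Petrov 147,221.79 → $147,222; Chaudhri 170,936.09 → $170,936.

Nwosu: $183,276 · Marchetti: $217,400 · Petrov: $147,222 · Chaudhri: $170,936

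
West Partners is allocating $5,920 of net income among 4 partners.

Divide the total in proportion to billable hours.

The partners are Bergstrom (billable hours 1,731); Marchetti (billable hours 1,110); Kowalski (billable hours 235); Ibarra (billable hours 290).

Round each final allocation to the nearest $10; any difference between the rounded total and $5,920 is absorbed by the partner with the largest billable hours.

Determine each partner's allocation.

Bergstrom: $3,050 | Marchetti: $1,950 | Kowalski: $410 | Ibarra: $510

Sum of billable hours: 3,366.
Unrounded shares: Bergstrom 1,731/3,366 × $5,920 = 3,044.42; Marchetti 1,110/3,366 × $5,920 = 1,952.23; Kowalski 235/3,366 × $5,920 = 413.31; Ibarra 290/3,366 × $5,920 = 510.04.
Rounded to nearest $10: Bergstrom $3,040; Marchetti $1,950; Kowalski $410; Ibarra $510. Sum = $5,910.
Difference $5,920 − $5,910 = +$10 applied to largest billable hours (Bergstrom): Bergstrom becomes $3,050.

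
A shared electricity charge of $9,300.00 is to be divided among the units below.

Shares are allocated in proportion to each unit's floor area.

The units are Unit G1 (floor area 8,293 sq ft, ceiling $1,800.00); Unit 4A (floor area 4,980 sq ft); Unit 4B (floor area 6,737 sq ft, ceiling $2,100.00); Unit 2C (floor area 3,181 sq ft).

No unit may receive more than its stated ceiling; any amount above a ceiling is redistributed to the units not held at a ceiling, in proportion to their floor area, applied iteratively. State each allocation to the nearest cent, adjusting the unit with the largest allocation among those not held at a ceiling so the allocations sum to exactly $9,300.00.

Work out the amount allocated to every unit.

Unit G1: $1,800.00; Unit 4A: $3,295.18; Unit 4B: $2,100.00; Unit 2C: $2,104.82

Sum of floor area: 23,191.
Pro-rata shares before constraints: Unit G1 3,325.6393; Unit 4A 1,997.0678; Unit 4B 2,701.6558; Unit 2C 1,275.6371.
Held at cap: Unit G1 ($1,800.00), Unit 4B ($2,100.00); balance $5,400.00 reallocated over remaining floor area 8,161.
Remaining shares: Unit 4A 3,295.1844 → $3,295.18; Unit 2C 2,104.8156 → $2,104.82.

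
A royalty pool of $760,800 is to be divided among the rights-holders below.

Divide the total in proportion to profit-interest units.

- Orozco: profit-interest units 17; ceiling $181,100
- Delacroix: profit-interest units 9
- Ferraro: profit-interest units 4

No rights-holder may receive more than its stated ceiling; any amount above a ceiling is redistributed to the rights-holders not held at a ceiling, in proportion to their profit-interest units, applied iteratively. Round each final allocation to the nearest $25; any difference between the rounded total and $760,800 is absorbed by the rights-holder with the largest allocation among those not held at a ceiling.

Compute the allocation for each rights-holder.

Orozco: $181,100 · Delacroix: $401,325 · Ferraro: $178,375

Total profit-interest units = 30.
Proportional shares (ignoring caps): Orozco 431,120.00; Delacroix 228,240.00; Ferraro 101,440.00.
Held at cap: Orozco ($181,100); remaining pool $579,700 reallocated over remaining profit-interest units 13.
Remaining shares: Delacroix 401,330.77 → $401,325; Ferraro 178,369.23 → $178,375.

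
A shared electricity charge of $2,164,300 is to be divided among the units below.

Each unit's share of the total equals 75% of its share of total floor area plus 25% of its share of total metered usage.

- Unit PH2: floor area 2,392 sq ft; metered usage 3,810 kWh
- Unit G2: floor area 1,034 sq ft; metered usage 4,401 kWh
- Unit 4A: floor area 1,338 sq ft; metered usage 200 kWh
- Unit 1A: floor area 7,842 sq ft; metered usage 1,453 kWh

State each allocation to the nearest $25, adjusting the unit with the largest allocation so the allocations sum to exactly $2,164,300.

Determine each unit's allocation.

Unit PH2: $517,000 · Unit G2: $374,550 · Unit 4A: $183,250 · Unit 1A: $1,089,500

Floor area total 12,606; metered usage total 9,864.
Combined weights (75% floor area + 25% metered usage): Unit PH2 0.2389; Unit G2 0.1731; Unit 4A 0.0847; Unit 1A 0.5034.
Proportional shares: Unit PH2 517,000.29; Unit G2 374,554.40; Unit 4A 183,259.69; Unit 1A 1,089,485.62.
After rounding ($25): Unit PH2 $517,000; Unit G2 $374,550; Unit 4A $183,250; Unit 1A $1,089,475. Sum = $2,164,275.
Difference $2,164,300 − $2,164,275 = +$25 applied to largest allocation (Unit 1A): Unit 1A becomes $1,089,500.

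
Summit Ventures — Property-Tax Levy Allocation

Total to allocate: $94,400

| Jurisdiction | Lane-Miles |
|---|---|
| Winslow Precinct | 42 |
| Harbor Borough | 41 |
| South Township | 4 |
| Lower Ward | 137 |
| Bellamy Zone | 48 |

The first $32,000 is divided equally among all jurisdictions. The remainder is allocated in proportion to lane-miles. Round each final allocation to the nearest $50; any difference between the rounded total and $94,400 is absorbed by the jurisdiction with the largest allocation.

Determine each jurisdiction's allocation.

Equal tier: $32,000 ÷ 5 = $6,400 apiece.
Remainder $62,400 by lane-miles (total 272): Winslow Precinct 9,635.29 → $9,650; Harbor Borough 9,405.88 → $9,400; South Township 917.65 → $900; Lower Ward 31,429.41 → $31,450; Bellamy Zone 11,011.76 → $11,000.
Totals: Winslow Precinct $6,400 + $9,650 = $16,050; Harbor Borough $6,400 + $9,400 = $15,800; South Township $6,400 + $900 = $7,300; Lower Ward $6,400 + $31,450 = $37,850; Bellamy Zone $6,400 + $11,000 = $17,400.

Winslow Precinct: $16,050; Harbor Borough: $15,800; South Township: $7,300; Lower Ward: $37,850; Bellamy Zone: $17,400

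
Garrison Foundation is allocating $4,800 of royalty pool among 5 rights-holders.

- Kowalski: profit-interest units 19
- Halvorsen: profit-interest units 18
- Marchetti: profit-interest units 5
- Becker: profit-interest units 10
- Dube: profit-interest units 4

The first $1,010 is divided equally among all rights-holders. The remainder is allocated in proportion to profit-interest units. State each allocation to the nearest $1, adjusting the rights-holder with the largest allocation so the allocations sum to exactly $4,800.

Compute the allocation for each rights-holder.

Kowalski: $1,488; Halvorsen: $1,420; Marchetti: $540; Becker: $879; Dube: $473

$1,010 shared equally gives $202 per rights-holder.
Remainder $3,790 by profit-interest units (total 56): Kowalski 1,285.89 → $1,286; Halvorsen 1,218.21 → $1,218; Marchetti 338.39 → $338; Becker 676.79 → $677; Dube 270.71 → $271.
Totals: Kowalski $202 + $1,286 = $1,488; Halvorsen $202 + $1,218 = $1,420; Marchetti $202 + $338 = $540; Becker $202 + $677 = $879; Dube $202 + $271 = $473.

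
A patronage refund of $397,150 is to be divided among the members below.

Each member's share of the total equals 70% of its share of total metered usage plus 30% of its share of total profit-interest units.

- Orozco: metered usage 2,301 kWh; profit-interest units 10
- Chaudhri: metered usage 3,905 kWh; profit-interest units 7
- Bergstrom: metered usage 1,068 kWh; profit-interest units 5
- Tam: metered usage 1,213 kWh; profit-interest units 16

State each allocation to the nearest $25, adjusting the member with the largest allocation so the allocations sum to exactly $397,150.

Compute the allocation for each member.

Orozco: $106,725 · Chaudhri: $149,875 · Bergstrom: $50,650 · Tam: $89,900

Metered usage total 8,487; profit-interest units total 38.
Composite weights (70% metered usage + 30% profit-interest units): Orozco 0.2687; Chaudhri 0.3773; Bergstrom 0.1276; Tam 0.2264.
Pro-rata amounts: Orozco 106,726.81; Chaudhri 149,862.16; Bergstrom 50,660.99; Tam 89,900.03.
At nearest $25: Orozco $106,725; Chaudhri $149,850; Bergstrom $50,650; Tam $89,900. Sum = $397,125.
Difference $397,150 − $397,125 = +$25 applied to largest allocation (Chaudhri): Chaudhri becomes $149,875.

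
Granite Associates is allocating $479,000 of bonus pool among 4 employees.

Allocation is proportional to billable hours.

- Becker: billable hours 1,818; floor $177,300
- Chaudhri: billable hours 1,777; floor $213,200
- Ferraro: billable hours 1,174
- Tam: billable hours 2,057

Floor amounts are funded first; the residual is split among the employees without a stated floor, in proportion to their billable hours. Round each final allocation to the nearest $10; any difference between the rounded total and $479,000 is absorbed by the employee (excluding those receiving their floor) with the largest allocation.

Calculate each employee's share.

Becker: $177,300 | Chaudhri: $213,200 | Ferraro: $32,160 | Tam: $56,340

Minimums first: Becker $177,300; Chaudhri $213,200. Residual $88,500.
Residual split over remaining billable hours 3,231: Ferraro 32,156.92 → $32,160; Tam 56,343.08 → $56,340.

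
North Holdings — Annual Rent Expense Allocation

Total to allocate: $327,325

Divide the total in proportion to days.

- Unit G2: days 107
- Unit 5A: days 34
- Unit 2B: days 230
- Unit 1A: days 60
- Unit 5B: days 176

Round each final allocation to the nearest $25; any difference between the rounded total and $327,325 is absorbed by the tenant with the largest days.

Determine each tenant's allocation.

Days total: 607.
Proportional shares: Unit G2 107/607 × $327,325 = 57,699.79; Unit 5A 34/607 × $327,325 = 18,334.51; Unit 2B 230/607 × $327,325 = 124,027.59; Unit 1A 60/607 × $327,325 = 32,355.02; Unit 5B 176/607 × $327,325 = 94,908.07.
At nearest $25: Unit G2 $57,700; Unit 5A $18,325; Unit 2B $124,025; Unit 1A $32,350; Unit 5B $94,900. Sum = $327,300.
Difference $327,325 − $327,300 = +$25 applied to largest days (Unit 2B): Unit 2B becomes $124,050.

Unit G2: $57,700; Unit 5A: $18,325; Unit 2B: $124,050; Unit 1A: $32,350; Unit 5B: $94,900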